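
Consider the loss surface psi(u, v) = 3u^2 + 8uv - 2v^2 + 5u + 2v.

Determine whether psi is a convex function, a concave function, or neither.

psi is quadratic, so its Hessian is the constant matrix H = [[6, 8], [8, -4]].
det(H) = -88, tr(H) = 2.
det(H) < 0, so H is indefinite: neither convex nor concave.

neither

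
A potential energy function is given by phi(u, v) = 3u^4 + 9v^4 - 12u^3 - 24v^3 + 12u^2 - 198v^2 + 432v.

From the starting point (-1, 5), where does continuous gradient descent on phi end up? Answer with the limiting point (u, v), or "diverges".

phi is separable, so gradient descent decouples: u follows -∂phi/∂u, v follows -∂phi/∂v.
∂phi/∂u = 12u(u - 2)(u - 1); at u=-1 this is -72, so u increases.
∂phi/∂v = 36(v - 4)(v - 1)(v + 3); at v=5 this is 1152, so v decreases.
u converges to its nearest critical value 0 (a local min of the u-part); v converges to 4. The iterate converges to (0, 4).

(0, 4)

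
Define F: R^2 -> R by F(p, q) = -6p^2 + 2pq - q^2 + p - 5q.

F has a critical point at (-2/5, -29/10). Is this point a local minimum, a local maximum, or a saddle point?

The Hessian of F is constant: H = [[-12, 2], [2, -2]].
det(H) = (-12)·(-2) − 2² = 20.
det(H) > 0 and tr(H) = -14 < 0, so H is negative definite and the point is a local maximum.

local maximum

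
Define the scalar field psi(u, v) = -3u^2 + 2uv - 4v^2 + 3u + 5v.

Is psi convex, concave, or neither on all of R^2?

concave

psi is quadratic, so its Hessian is the constant matrix H = [[-6, 2], [2, -8]].
det(H) = 44, tr(H) = -14.
det(H) > 0 and tr(H) < 0, so H is negative definite everywhere: concave.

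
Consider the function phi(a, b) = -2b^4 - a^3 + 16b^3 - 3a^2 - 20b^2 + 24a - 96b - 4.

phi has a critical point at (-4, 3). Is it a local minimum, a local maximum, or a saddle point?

The mixed partial ∂²phi/∂a∂b is 0, so the Hessian at any point is diag(phi_aa, phi_bb) = diag(-6(a + 1), 8(-3b^2 + 12b - 5)).
At (-4, 3): H = diag(18, 32).
Both eigenvalues are positive, so H is positive definite: a local minimum.

local minimum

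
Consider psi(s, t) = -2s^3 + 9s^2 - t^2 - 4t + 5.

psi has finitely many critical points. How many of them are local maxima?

1

psi separates as a function of s plus a function of t, so ∇psi=0 decouples.
∂psi/∂s = -6s(s - 3) = 0 at s ∈ {0, 3}; ∂psi/∂t = -2(t + 2) = 0 at t ∈ {-2}.
The Hessian is diagonal: diag(psi_ss, psi_tt). Second derivatives: psi_ss(0)=18, psi_ss(3)=-18; psi_tt(-2)=-2.
Local maxima occur where both diagonal entries negative: (3, -2). Count: 1.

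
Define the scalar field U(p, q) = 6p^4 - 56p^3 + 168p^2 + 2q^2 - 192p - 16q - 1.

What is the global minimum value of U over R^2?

-161

U(p,q) separates as A(p) + B(q) − 1, so its minimum is min A + min B − 1.
A'(p) = 24(p - 4)(p - 2)(p - 1) vanishes at p ∈ {1, 2, 4}; B'(q) = 4q - 16 vanishes at q ∈ {4}.
Local minima of A (where A''>0): A(1)=-74, A(4)=-128. Local minima of B: B(4)=-32.
So the global minimum of U is A(4) + B(4) − 1 = -128 − 32 − 1 = -161, attained at (4, 4).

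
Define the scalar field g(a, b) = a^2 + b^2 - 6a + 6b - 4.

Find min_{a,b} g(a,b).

g(a,b) separates as P(a) + Q(b) − 4, so its minimum is min P + min Q − 4.
P'(a) = 2a - 6 vanishes at a ∈ {3}; Q'(b) = 2b + 6 vanishes at b ∈ {-3}.
Local minima of P (where P''>0): P(3)=-9. Local minima of Q: Q(-3)=-9.
So the global minimum of g is P(3) + Q(-3) − 4 = -9 − 9 − 4 = -22, attained at (3, -3).

-22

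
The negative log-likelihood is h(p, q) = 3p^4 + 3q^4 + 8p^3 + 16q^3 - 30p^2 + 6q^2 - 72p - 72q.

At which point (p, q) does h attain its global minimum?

h(p,q) separates as A(p) + B(q), so its minimum is min A + min B.
A'(p) = 12(p - 2)(p + 1)(p + 3) vanishes at p ∈ {-3, -1, 2}; B'(q) = 12(q - 1)(q + 2)(q + 3) vanishes at q ∈ {-3, -2, 1}.
Local minima of A (where A''>0): A(-3)=-27, A(2)=-152. Local minima of B: B(-3)=81, B(1)=-47.
So the global minimum of h is A(2) + B(1) = -152 − 47 = -199, attained at (2, 1).

(2, 1)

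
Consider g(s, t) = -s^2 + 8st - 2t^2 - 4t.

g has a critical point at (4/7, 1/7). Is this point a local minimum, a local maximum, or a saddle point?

saddle point

The Hessian of g is constant: H = [[-2, 8], [8, -4]].
det(H) = (-2)·(-4) − 8² = -56.
Since det(H) < 0, H is indefinite and the critical point is a saddle point.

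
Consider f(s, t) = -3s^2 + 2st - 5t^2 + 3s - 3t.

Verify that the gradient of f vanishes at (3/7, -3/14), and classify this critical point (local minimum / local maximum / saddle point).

local maximum

∇f = (-6s + 2t + 3, 2s - 10t - 3); substituting (3/7, -3/14) gives ∇f = (0, 0), so (3/7, -3/14) is indeed a critical point.
The Hessian of f is constant: H = [[-6, 2], [2, -10]].
det(H) = (-6)·(-10) − 2² = 56.
det(H) > 0 and tr(H) = -16 < 0, so H is negative definite and the point is a local maximum.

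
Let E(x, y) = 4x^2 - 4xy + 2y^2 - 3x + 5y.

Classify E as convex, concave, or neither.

convex

E is quadratic, so its Hessian is the constant matrix H = [[8, -4], [-4, 4]].
det(H) = 16, tr(H) = 12.
det(H) > 0 and tr(H) > 0, so H is positive definite everywhere: convex.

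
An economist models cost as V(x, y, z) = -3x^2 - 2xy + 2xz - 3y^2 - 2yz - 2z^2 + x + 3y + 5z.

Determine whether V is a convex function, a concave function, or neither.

V is quadratic, so its Hessian is the constant matrix H = [[-6, -2, 2], [-2, -6, -2], [2, -2, -4]].
Leading principal minors: -6, 32, -64.
Signs alternate −, +, − ⇒ H ≺ 0 ⇒ concave.

concave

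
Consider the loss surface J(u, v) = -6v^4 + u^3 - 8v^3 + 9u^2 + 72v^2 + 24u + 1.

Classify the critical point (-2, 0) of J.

The mixed partial ∂²J/∂u∂v is 0, so the Hessian at any point is diag(J_uu, J_vv) = diag(6(u + 3), 24(-3v^2 - 2v + 6)).
At (-2, 0): H = diag(6, 144).
Both eigenvalues are positive, so H is positive definite: a local minimum.

local minimum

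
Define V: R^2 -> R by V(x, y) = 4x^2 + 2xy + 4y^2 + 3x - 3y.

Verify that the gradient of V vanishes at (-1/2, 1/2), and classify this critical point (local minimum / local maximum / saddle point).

local minimum

∇V = (8x + 2y + 3, 2x + 8y - 3); substituting (-1/2, 1/2) gives ∇V = (0, 0), so (-1/2, 1/2) is indeed a critical point.
The Hessian of V is constant: H = [[8, 2], [2, 8]].
det(H) = 8·8 − 2² = 60.
det(H) > 0 and tr(H) = 16 > 0, so H is positive definite and the point is a local minimum.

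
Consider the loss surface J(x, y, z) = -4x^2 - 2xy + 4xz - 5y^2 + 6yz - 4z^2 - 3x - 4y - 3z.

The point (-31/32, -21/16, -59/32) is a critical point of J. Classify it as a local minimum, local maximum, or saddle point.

local maximum

The Hessian is constant: H = [[-8, -2, 4], [-2, -10, 6], [4, 6, -8]].
Leading principal minors: Δ₁ = -8, Δ₂ = 76, Δ₃ = -256.
The minors alternate sign starting negative (−, +, −), so H is negative definite: a local maximum.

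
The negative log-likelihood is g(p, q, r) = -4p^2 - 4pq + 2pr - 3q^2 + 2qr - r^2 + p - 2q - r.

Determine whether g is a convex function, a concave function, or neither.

g is quadratic, so its Hessian is the constant matrix H = [[-8, -4, 2], [-4, -6, 2], [2, 2, -2]].
Leading principal minors: -8, 32, -40.
Signs alternate −, +, − ⇒ H ≺ 0 ⇒ concave.

concave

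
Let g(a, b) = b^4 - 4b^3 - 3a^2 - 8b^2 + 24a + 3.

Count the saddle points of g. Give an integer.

2

g separates as a function of a plus a function of b, so ∇g=0 decouples.
∂g/∂a = -6(a - 4) = 0 at a ∈ {4}; ∂g/∂b = 4b(b - 4)(b + 1) = 0 at b ∈ {-1, 0, 4}.
The Hessian is diagonal: diag(g_aa, g_bb). Second derivatives: g_aa(4)=-6; g_bb(-1)=20, g_bb(0)=-16, g_bb(4)=80.
Saddle points occur where the two diagonal entries have opposite signs: (4, -1), (4, 4). Count: 2.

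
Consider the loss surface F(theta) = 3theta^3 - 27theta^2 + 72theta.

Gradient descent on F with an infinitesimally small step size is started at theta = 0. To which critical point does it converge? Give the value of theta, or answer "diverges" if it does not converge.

diverges

F'(theta) = 9(theta - 4)(theta - 2), so F'(0) = 72.
Gradient descent moves in the -F' direction, i.e. theta is decreasing.
There is no critical point below theta=0, and F' keeps the same sign, so the iterate runs off to −∞.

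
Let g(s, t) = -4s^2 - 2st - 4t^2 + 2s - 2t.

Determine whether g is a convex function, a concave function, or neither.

g is quadratic, so its Hessian is the constant matrix H = [[-8, -2], [-2, -8]].
det(H) = 60, tr(H) = -16.
det(H) > 0 and tr(H) < 0, so H is negative definite everywhere: concave.

concave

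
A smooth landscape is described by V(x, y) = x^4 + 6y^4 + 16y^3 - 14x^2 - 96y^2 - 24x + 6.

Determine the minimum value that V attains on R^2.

-1135

V(x,y) separates as P(x) + Q(y) + 6, so its minimum is min P + min Q + 6.
P'(x) = 4(x - 3)(x + 1)(x + 2) vanishes at x ∈ {-2, -1, 3}; Q'(y) = 24y(y - 2)(y + 4) vanishes at y ∈ {-4, 0, 2}.
Local minima of P (where P''>0): P(-2)=8, P(3)=-117. Local minima of Q: Q(-4)=-1024, Q(2)=-160.
So the global minimum of V is P(3) + Q(-4) + 6 = -117 − 1024 + 6 = -1135, attained at (3, -4).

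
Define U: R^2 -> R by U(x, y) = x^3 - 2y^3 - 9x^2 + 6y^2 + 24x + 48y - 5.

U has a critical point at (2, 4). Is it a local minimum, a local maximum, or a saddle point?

The mixed partial ∂²U/∂x∂y is 0, so the Hessian at any point is diag(U_xx, U_yy) = diag(6(x - 3), 12(-y + 1)).
At (2, 4): H = diag(-6, -36).
Both eigenvalues are negative, so H is negative definite: a local maximum.

local maximum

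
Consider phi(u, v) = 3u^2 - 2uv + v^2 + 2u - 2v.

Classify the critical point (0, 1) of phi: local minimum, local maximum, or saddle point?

The Hessian of phi is constant: H = [[6, -2], [-2, 2]].
det(H) = 6·2 − (-2)² = 8.
det(H) > 0 and tr(H) = 8 > 0, so H is positive definite and the point is a local minimum.

local minimum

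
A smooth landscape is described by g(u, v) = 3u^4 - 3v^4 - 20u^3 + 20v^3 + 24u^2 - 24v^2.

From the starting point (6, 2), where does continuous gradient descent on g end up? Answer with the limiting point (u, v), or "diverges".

(4, 1)

g is separable, so gradient descent decouples: u follows -∂g/∂u, v follows -∂g/∂v.
∂g/∂u = 12u(u - 4)(u - 1); at u=6 this is 720, so u decreases.
∂g/∂v = -12v(v - 4)(v - 1); at v=2 this is 48, so v decreases.
u converges to its nearest critical value 4 (a local min of the u-part); v converges to 1. The iterate converges to (4, 1).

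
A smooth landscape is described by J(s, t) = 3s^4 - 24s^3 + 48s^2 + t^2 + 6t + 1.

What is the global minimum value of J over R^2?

-8

J(s,t) separates as P(s) + Q(t) + 1, so its minimum is min P + min Q + 1.
P'(s) = 12s(s - 4)(s - 2) vanishes at s ∈ {0, 2, 4}; Q'(t) = 2(t + 3) vanishes at t ∈ {-3}.
Local minima of P (where P''>0): P(0)=0, P(4)=0. Local minima of Q: Q(-3)=-9.
So the global minimum of J is P(0) + Q(-3) + 1 = 0 − 9 + 1 = -8, attained at (0, -3).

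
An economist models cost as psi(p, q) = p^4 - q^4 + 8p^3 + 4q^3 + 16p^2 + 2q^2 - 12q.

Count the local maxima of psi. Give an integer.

psi separates as a function of p plus a function of q, so ∇psi=0 decouples.
∂psi/∂p = 4p(p + 2)(p + 4) = 0 at p ∈ {-4, -2, 0}; ∂psi/∂q = -4(q - 3)(q - 1)(q + 1) = 0 at q ∈ {-1, 1, 3}.
The Hessian is diagonal: diag(psi_pp, psi_qq). Second derivatives: psi_pp(-4)=32, psi_pp(-2)=-16, psi_pp(0)=32; psi_qq(-1)=-32, psi_qq(1)=16, psi_qq(3)=-32.
Local maxima occur where both diagonal entries negative: (-2, -1), (-2, 3). Count: 2.

2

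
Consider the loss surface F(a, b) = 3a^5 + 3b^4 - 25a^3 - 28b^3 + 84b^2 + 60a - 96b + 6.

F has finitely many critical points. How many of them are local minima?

4

F separates as a function of a plus a function of b, so ∇F=0 decouples.
∂F/∂a = 15(a - 2)(a - 1)(a + 1)(a + 2) = 0 at a ∈ {-2, -1, 1, 2}; ∂F/∂b = 12(b - 4)(b - 2)(b - 1) = 0 at b ∈ {1, 2, 4}.
The Hessian is diagonal: diag(F_aa, F_bb). Second derivatives: F_aa(-2)=-180, F_aa(-1)=90, F_aa(1)=-90, F_aa(2)=180; F_bb(1)=36, F_bb(2)=-24, F_bb(4)=72.
Local minima occur where both diagonal entries positive: (-1, 1), (-1, 4), (2, 1), (2, 4). Count: 4.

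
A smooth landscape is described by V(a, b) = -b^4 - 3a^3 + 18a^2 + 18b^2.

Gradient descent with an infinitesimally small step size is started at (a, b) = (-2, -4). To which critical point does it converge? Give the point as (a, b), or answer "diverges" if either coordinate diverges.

diverges

V is separable, so gradient descent decouples: a follows -∂V/∂a, b follows -∂V/∂b.
∂V/∂a = -9a(a - 4); at a=-2 this is -108, so a increases.
∂V/∂b = -4b(b - 3)(b + 3); at b=-4 this is 112, so b decreases.
The b-coordinate has no critical point in that direction and runs off to infinity.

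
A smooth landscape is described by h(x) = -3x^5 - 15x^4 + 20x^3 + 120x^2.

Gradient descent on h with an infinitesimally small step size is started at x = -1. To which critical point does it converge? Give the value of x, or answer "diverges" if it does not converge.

h'(x) = -15x(x - 2)(x + 2)(x + 4), so h'(-1) = -135.
Gradient descent moves in the -h' direction, i.e. x is increasing.
The nearest critical point in that direction is x = 0, where h'' = 240 > 0 (a local minimum). The iterate converges there.

0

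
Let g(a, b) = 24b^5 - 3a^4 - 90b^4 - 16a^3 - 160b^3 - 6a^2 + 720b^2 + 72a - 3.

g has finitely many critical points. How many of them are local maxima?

g separates as a function of a plus a function of b, so ∇g=0 decouples.
∂g/∂a = -12(a - 1)(a + 2)(a + 3) = 0 at a ∈ {-3, -2, 1}; ∂g/∂b = 120b(b - 3)(b - 2)(b + 2) = 0 at b ∈ {-2, 0, 2, 3}.
The Hessian is diagonal: diag(g_aa, g_bb). Second derivatives: g_aa(-3)=-48, g_aa(-2)=36, g_aa(1)=-144; g_bb(-2)=-4800, g_bb(0)=1440, g_bb(2)=-960, g_bb(3)=1800.
Local maxima occur where both diagonal entries negative: (-3, -2), (-3, 2), (1, -2), (1, 2). Count: 4.

4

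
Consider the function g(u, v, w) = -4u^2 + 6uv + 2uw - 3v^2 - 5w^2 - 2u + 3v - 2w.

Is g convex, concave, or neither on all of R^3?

concave

g is quadratic, so its Hessian is the constant matrix H = [[-8, 6, 2], [6, -6, 0], [2, 0, -10]].
Leading principal minors: -8, 12, -96.
Signs alternate −, +, − ⇒ H ≺ 0 ⇒ concave.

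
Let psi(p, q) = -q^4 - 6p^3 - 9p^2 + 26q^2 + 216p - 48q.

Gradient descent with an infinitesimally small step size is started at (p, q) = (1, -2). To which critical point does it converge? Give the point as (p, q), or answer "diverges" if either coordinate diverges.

psi is separable, so gradient descent decouples: p follows -∂psi/∂p, q follows -∂psi/∂q.
∂psi/∂p = -18(p - 3)(p + 4); at p=1 this is 180, so p decreases.
∂psi/∂q = -4(q - 3)(q - 1)(q + 4); at q=-2 this is -120, so q increases.
p converges to its nearest critical value -4 (a local min of the p-part); q converges to 1. The iterate converges to (-4, 1).

(-4, 1)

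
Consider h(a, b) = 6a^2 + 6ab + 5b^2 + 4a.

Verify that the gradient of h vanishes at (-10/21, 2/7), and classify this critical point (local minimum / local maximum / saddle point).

∇h = (12a + 6b + 4, 6a + 10b); substituting (-10/21, 2/7) gives ∇h = (0, 0), so (-10/21, 2/7) is indeed a critical point.
The Hessian of h is constant: H = [[12, 6], [6, 10]].
det(H) = 12·10 − 6² = 84.
det(H) > 0 and tr(H) = 22 > 0, so H is positive definite and the point is a local minimum.

local minimum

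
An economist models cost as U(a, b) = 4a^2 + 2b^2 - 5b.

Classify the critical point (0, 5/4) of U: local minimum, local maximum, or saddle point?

The Hessian of U is constant: H = [[8, 0], [0, 4]].
det(H) = 8·4 − 0² = 32.
det(H) > 0 and tr(H) = 12 > 0, so H is positive definite and the point is a local minimum.

local minimum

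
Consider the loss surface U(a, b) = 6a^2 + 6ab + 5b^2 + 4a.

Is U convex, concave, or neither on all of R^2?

convex

U is quadratic, so its Hessian is the constant matrix H = [[12, 6], [6, 10]].
det(H) = 84, tr(H) = 22.
det(H) > 0 and tr(H) > 0, so H is positive definite everywhere: convex.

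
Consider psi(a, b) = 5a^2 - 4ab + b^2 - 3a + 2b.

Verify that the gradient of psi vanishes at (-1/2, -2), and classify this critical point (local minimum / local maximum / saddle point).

∇psi = (10a - 4b - 3, -4a + 2b + 2); substituting (-1/2, -2) gives ∇psi = (0, 0), so (-1/2, -2) is indeed a critical point.
The Hessian of psi is constant: H = [[10, -4], [-4, 2]].
det(H) = 10·2 − (-4)² = 4.
det(H) > 0 and tr(H) = 12 > 0, so H is positive definite and the point is a local minimum.

local minimum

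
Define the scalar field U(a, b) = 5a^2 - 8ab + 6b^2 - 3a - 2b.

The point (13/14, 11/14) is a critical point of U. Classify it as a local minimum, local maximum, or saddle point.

The Hessian of U is constant: H = [[10, -8], [-8, 12]].
det(H) = 10·12 − (-8)² = 56.
det(H) > 0 and tr(H) = 22 > 0, so H is positive definite and the point is a local minimum.

local minimum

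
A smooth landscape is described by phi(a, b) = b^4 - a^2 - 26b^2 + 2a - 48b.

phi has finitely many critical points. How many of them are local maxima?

1

phi separates as a function of a plus a function of b, so ∇phi=0 decouples.
∂phi/∂a = -2(a - 1) = 0 at a ∈ {1}; ∂phi/∂b = 4(b - 4)(b + 1)(b + 3) = 0 at b ∈ {-3, -1, 4}.
The Hessian is diagonal: diag(phi_aa, phi_bb). Second derivatives: phi_aa(1)=-2; phi_bb(-3)=56, phi_bb(-1)=-40, phi_bb(4)=140.
Local maxima occur where both diagonal entries negative: (1, -1). Count: 1.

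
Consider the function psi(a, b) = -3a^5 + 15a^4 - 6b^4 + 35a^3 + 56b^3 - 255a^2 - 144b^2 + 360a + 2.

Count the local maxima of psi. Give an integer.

4

psi separates as a function of a plus a function of b, so ∇psi=0 decouples.
∂psi/∂a = -15(a - 4)(a - 2)(a - 1)(a + 3) = 0 at a ∈ {-3, 1, 2, 4}; ∂psi/∂b = -24b(b - 4)(b - 3) = 0 at b ∈ {0, 3, 4}.
The Hessian is diagonal: diag(psi_aa, psi_bb). Second derivatives: psi_aa(-3)=2100, psi_aa(1)=-180, psi_aa(2)=150, psi_aa(4)=-630; psi_bb(0)=-288, psi_bb(3)=72, psi_bb(4)=-96.
Local maxima occur where both diagonal entries negative: (1, 0), (1, 4), (4, 0), (4, 4). Count: 4.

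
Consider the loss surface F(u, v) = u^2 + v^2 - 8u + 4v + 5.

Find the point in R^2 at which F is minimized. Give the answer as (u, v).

(4, -2)

F(u,v) separates as P(u) + Q(v) + 5, so its minimum is min P + min Q + 5.
P'(u) = 2u - 8 vanishes at u ∈ {4}; Q'(v) = 2v + 4 vanishes at v ∈ {-2}.
Local minima of P (where P''>0): P(4)=-16. Local minima of Q: Q(-2)=-4.
So the global minimum of F is P(4) + Q(-2) + 5 = -16 − 4 + 5 = -15, attained at (4, -2).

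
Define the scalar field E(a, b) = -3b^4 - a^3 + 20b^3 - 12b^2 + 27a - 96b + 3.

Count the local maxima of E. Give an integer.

2

E separates as a function of a plus a function of b, so ∇E=0 decouples.
∂E/∂a = -3(a - 3)(a + 3) = 0 at a ∈ {-3, 3}; ∂E/∂b = -12(b - 4)(b - 2)(b + 1) = 0 at b ∈ {-1, 2, 4}.
The Hessian is diagonal: diag(E_aa, E_bb). Second derivatives: E_aa(-3)=18, E_aa(3)=-18; E_bb(-1)=-180, E_bb(2)=72, E_bb(4)=-120.
Local maxima occur where both diagonal entries negative: (3, -1), (3, 4). Count: 2.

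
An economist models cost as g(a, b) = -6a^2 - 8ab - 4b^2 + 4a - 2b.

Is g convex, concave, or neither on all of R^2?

concave

g is quadratic, so its Hessian is the constant matrix H = [[-12, -8], [-8, -8]].
det(H) = 32, tr(H) = -20.
det(H) > 0 and tr(H) < 0, so H is negative definite everywhere: concave.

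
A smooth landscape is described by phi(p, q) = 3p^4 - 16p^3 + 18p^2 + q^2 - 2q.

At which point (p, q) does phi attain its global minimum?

phi(p,q) separates as A(p) + B(q), so its minimum is min A + min B.
A'(p) = 12p(p - 3)(p - 1) vanishes at p ∈ {0, 1, 3}; B'(q) = 2q - 2 vanishes at q ∈ {1}.
Local minima of A (where A''>0): A(0)=0, A(3)=-27. Local minima of B: B(1)=-1.
So the global minimum of phi is A(3) + B(1) = -27 − 1 = -28, attained at (3, 1).

(3, 1)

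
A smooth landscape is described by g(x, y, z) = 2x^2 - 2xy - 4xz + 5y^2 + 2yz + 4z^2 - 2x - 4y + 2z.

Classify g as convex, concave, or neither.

g is quadratic, so its Hessian is the constant matrix H = [[4, -2, -4], [-2, 10, 2], [-4, 2, 8]].
Leading principal minors: 4, 36, 144.
All positive ⇒ H ≻ 0 ⇒ convex.

convex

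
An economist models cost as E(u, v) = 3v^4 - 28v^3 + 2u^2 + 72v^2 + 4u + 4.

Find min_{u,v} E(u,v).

2

E(u,v) separates as P(u) + Q(v) + 4, so its minimum is min P + min Q + 4.
P'(u) = 4u + 4 vanishes at u ∈ {-1}; Q'(v) = 12v(v - 4)(v - 3) vanishes at v ∈ {0, 3, 4}.
Local minima of P (where P''>0): P(-1)=-2. Local minima of Q: Q(0)=0, Q(4)=128.
So the global minimum of E is P(-1) + Q(0) + 4 = -2 + 0 + 4 = 2, attained at (-1, 0).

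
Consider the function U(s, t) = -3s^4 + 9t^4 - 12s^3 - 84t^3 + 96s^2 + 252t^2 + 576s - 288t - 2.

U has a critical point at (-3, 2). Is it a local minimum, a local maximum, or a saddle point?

saddle point

The mixed partial ∂²U/∂s∂t is 0, so the Hessian at any point is diag(U_ss, U_tt) = diag(12(-3s^2 - 6s + 16), 36(3t^2 - 14t + 14)).
At (-3, 2): H = diag(84, -72).
The eigenvalues have opposite signs, so H is indefinite: a saddle point.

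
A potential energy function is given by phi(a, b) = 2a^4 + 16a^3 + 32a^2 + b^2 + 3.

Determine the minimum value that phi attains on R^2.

3

phi(a,b) separates as P(a) + Q(b) + 3, so its minimum is min P + min Q + 3.
P'(a) = 8a(a + 2)(a + 4) vanishes at a ∈ {-4, -2, 0}; Q'(b) = 2b vanishes at b ∈ {0}.
Local minima of P (where P''>0): P(-4)=0, P(0)=0. Local minima of Q: Q(0)=0.
So the global minimum of phi is P(-4) + Q(0) + 3 = 0 + 0 + 3 = 3, attained at (-4, 0).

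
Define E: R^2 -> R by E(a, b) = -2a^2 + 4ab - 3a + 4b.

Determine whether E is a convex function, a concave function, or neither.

neither

E is quadratic, so its Hessian is the constant matrix H = [[-4, 4], [4, 0]].
det(H) = -16, tr(H) = -4.
det(H) < 0, so H is indefinite: neither convex nor concave.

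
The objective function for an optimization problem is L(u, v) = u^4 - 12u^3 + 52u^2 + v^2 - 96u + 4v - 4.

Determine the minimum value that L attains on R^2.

L(u,v) separates as P(u) + Q(v) − 4, so its minimum is min P + min Q − 4.
P'(u) = 4(u - 4)(u - 3)(u - 2) vanishes at u ∈ {2, 3, 4}; Q'(v) = 2v + 4 vanishes at v ∈ {-2}.
Local minima of P (where P''>0): P(2)=-64, P(4)=-64. Local minima of Q: Q(-2)=-4.
So the global minimum of L is P(2) + Q(-2) − 4 = -64 − 4 − 4 = -72, attained at (2, -2).

-72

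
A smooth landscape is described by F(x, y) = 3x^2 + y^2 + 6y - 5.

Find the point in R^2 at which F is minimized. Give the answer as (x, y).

(0, -3)

F(x,y) separates as P(x) + Q(y) − 5, so its minimum is min P + min Q − 5.
P'(x) = 6x vanishes at x ∈ {0}; Q'(y) = 2y + 6 vanishes at y ∈ {-3}.
Local minima of P (where P''>0): P(0)=0. Local minima of Q: Q(-3)=-9.
So the global minimum of F is P(0) + Q(-3) − 5 = 0 − 9 − 5 = -14, attained at (0, -3).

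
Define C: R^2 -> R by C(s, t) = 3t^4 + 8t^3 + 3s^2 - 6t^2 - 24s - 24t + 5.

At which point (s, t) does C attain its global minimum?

(4, 1)

C(s,t) separates as P(s) + Q(t) + 5, so its minimum is min P + min Q + 5.
P'(s) = 6s - 24 vanishes at s ∈ {4}; Q'(t) = 12(t - 1)(t + 1)(t + 2) vanishes at t ∈ {-2, -1, 1}.
Local minima of P (where P''>0): P(4)=-48. Local minima of Q: Q(-2)=8, Q(1)=-19.
So the global minimum of C is P(4) + Q(1) + 5 = -48 − 19 + 5 = -62, attained at (4, 1).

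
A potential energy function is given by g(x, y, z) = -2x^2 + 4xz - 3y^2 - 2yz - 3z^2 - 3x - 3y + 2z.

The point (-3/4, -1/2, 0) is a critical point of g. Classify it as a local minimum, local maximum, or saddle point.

The Hessian is constant: H = [[-4, 0, 4], [0, -6, -2], [4, -2, -6]].
Leading principal minors: Δ₁ = -4, Δ₂ = 24, Δ₃ = -32.
The minors alternate sign starting negative (−, +, −), so H is negative definite: a local maximum.

local maximum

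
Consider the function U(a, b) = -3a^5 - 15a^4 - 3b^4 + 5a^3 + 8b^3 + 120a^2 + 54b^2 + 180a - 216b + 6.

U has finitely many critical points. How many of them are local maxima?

U separates as a function of a plus a function of b, so ∇U=0 decouples.
∂U/∂a = -15(a - 2)(a + 1)(a + 2)(a + 3) = 0 at a ∈ {-3, -2, -1, 2}; ∂U/∂b = -12(b - 3)(b - 2)(b + 3) = 0 at b ∈ {-3, 2, 3}.
The Hessian is diagonal: diag(U_aa, U_bb). Second derivatives: U_aa(-3)=150, U_aa(-2)=-60, U_aa(-1)=90, U_aa(2)=-900; U_bb(-3)=-360, U_bb(2)=60, U_bb(3)=-72.
Local maxima occur where both diagonal entries negative: (-2, -3), (-2, 3), (2, -3), (2, 3). Count: 4.

4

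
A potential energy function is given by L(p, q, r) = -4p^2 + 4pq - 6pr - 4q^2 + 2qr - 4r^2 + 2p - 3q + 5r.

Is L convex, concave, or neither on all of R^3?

concave

L is quadratic, so its Hessian is the constant matrix H = [[-8, 4, -6], [4, -8, 2], [-6, 2, -8]].
Leading principal minors: -8, 48, -160.
Signs alternate −, +, − ⇒ H ≺ 0 ⇒ concave.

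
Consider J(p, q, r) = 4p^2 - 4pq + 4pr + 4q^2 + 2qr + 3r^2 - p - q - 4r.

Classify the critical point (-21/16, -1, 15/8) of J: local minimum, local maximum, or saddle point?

local minimum

The Hessian is constant: H = [[8, -4, 4], [-4, 8, 2], [4, 2, 6]].
Leading principal minors: Δ₁ = 8, Δ₂ = 48, Δ₃ = 64.
All leading minors are positive, so H is positive definite: a local minimum.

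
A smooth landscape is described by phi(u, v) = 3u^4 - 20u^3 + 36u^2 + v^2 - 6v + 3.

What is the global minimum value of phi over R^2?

phi(u,v) separates as P(u) + Q(v) + 3, so its minimum is min P + min Q + 3.
P'(u) = 12u(u - 3)(u - 2) vanishes at u ∈ {0, 2, 3}; Q'(v) = 2v - 6 vanishes at v ∈ {3}.
Local minima of P (where P''>0): P(0)=0, P(3)=27. Local minima of Q: Q(3)=-9.
So the global minimum of phi is P(0) + Q(3) + 3 = 0 − 9 + 3 = -6, attained at (0, 3).

-6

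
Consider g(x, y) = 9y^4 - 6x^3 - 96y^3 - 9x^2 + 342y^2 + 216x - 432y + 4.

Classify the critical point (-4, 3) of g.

The mixed partial ∂²g/∂x∂y is 0, so the Hessian at any point is diag(g_xx, g_yy) = diag(-18(2x + 1), 36(3y^2 - 16y + 19)).
At (-4, 3): H = diag(126, -72).
The eigenvalues have opposite signs, so H is indefinite: a saddle point.

saddle point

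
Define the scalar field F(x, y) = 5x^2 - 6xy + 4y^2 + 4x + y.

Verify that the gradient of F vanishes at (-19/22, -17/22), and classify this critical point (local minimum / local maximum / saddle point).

∇F = (10x - 6y + 4, -6x + 8y + 1); substituting (-19/22, -17/22) gives ∇F = (0, 0), so (-19/22, -17/22) is indeed a critical point.
The Hessian of F is constant: H = [[10, -6], [-6, 8]].
det(H) = 10·8 − (-6)² = 44.
det(H) > 0 and tr(H) = 18 > 0, so H is positive definite and the point is a local minimum.

local minimum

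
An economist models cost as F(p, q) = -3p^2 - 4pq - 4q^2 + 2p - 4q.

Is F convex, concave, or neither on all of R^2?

F is quadratic, so its Hessian is the constant matrix H = [[-6, -4], [-4, -8]].
det(H) = 32, tr(H) = -14.
det(H) > 0 and tr(H) < 0, so H is negative definite everywhere: concave.

concave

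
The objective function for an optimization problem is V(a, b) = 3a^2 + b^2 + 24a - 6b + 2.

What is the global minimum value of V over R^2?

-55

V(a,b) separates as P(a) + Q(b) + 2, so its minimum is min P + min Q + 2.
P'(a) = 6a + 24 vanishes at a ∈ {-4}; Q'(b) = 2b - 6 vanishes at b ∈ {3}.
Local minima of P (where P''>0): P(-4)=-48. Local minima of Q: Q(3)=-9.
So the global minimum of V is P(-4) + Q(3) + 2 = -48 − 9 + 2 = -55, attained at (-4, 3).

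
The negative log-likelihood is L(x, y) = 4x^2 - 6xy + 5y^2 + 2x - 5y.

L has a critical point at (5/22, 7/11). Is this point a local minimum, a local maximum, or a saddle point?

The Hessian of L is constant: H = [[8, -6], [-6, 10]].
det(H) = 8·10 − (-6)² = 44.
det(H) > 0 and tr(H) = 18 > 0, so H is positive definite and the point is a local minimum.

local minimum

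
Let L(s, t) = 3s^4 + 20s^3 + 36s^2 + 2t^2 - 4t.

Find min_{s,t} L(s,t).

L(s,t) separates as P(s) + Q(t), so its minimum is min P + min Q.
P'(s) = 12s(s + 2)(s + 3) vanishes at s ∈ {-3, -2, 0}; Q'(t) = 4(t - 1) vanishes at t ∈ {1}.
Local minima of P (where P''>0): P(-3)=27, P(0)=0. Local minima of Q: Q(1)=-2.
So the global minimum of L is P(0) + Q(1) = 0 − 2 = -2, attained at (0, 1).

-2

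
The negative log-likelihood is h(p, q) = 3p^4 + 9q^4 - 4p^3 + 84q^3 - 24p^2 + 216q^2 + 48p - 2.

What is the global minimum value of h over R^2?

h(p,q) separates as A(p) + B(q) − 2, so its minimum is min A + min B − 2.
A'(p) = 12(p - 2)(p - 1)(p + 2) vanishes at p ∈ {-2, 1, 2}; B'(q) = 36q(q + 3)(q + 4) vanishes at q ∈ {-4, -3, 0}.
Local minima of A (where A''>0): A(-2)=-112, A(2)=16. Local minima of B: B(-4)=384, B(0)=0.
So the global minimum of h is A(-2) + B(0) − 2 = -112 + 0 − 2 = -114, attained at (-2, 0).

-114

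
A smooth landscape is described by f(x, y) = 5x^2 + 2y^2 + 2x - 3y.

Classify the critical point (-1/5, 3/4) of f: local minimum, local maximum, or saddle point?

The Hessian of f is constant: H = [[10, 0], [0, 4]].
det(H) = 10·4 − 0² = 40.
det(H) > 0 and tr(H) = 14 > 0, so H is positive definite and the point is a local minimum.

local minimum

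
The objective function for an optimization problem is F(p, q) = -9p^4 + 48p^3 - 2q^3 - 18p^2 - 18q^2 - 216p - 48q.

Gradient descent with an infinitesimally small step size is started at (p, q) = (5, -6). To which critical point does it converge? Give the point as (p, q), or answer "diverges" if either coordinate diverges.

diverges

F is separable, so gradient descent decouples: p follows -∂F/∂p, q follows -∂F/∂q.
∂F/∂p = -36(p - 3)(p - 2)(p + 1); at p=5 this is -1296, so p increases.
∂F/∂q = -6(q + 2)(q + 4); at q=-6 this is -48, so q increases.
The p-coordinate has no critical point in that direction and runs off to infinity.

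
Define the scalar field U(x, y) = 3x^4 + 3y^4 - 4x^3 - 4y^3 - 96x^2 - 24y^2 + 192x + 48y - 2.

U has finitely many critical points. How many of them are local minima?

U separates as a function of x plus a function of y, so ∇U=0 decouples.
∂U/∂x = 12(x - 4)(x - 1)(x + 4) = 0 at x ∈ {-4, 1, 4}; ∂U/∂y = 12(y - 2)(y - 1)(y + 2) = 0 at y ∈ {-2, 1, 2}.
The Hessian is diagonal: diag(U_xx, U_yy). Second derivatives: U_xx(-4)=480, U_xx(1)=-180, U_xx(4)=288; U_yy(-2)=144, U_yy(1)=-36, U_yy(2)=48.
Local minima occur where both diagonal entries positive: (-4, -2), (-4, 2), (4, -2), (4, 2). Count: 4.

4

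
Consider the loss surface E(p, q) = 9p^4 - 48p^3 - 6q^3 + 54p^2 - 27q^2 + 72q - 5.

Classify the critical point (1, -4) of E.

saddle point

The mixed partial ∂²E/∂p∂q is 0, so the Hessian at any point is diag(E_pp, E_qq) = diag(36(3p^2 - 8p + 3), -18(2q + 3)).
At (1, -4): H = diag(-72, 90).
The eigenvalues have opposite signs, so H is indefinite: a saddle point.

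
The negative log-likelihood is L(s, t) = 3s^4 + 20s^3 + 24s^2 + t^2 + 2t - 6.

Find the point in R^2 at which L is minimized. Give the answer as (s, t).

(-4, -1)

L(s,t) separates as P(s) + Q(t) − 6, so its minimum is min P + min Q − 6.
P'(s) = 12s(s + 1)(s + 4) vanishes at s ∈ {-4, -1, 0}; Q'(t) = 2(t + 1) vanishes at t ∈ {-1}.
Local minima of P (where P''>0): P(-4)=-128, P(0)=0. Local minima of Q: Q(-1)=-1.
So the global minimum of L is P(-4) + Q(-1) − 6 = -128 − 1 − 6 = -135, attained at (-4, -1).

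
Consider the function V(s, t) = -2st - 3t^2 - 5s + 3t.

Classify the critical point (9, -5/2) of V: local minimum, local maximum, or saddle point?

The Hessian of V is constant: H = [[0, -2], [-2, -6]].
det(H) = 0·(-6) − (-2)² = -4.
Since det(H) < 0, H is indefinite and the critical point is a saddle point.

saddle point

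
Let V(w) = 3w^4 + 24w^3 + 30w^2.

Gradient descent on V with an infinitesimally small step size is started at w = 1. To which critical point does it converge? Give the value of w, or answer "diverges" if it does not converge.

V'(w) = 12w(w + 1)(w + 5), so V'(1) = 144.
Gradient descent moves in the -V' direction, i.e. w is decreasing.
The nearest critical point in that direction is w = 0, where V'' = 60 > 0 (a local minimum). The iterate converges there.

0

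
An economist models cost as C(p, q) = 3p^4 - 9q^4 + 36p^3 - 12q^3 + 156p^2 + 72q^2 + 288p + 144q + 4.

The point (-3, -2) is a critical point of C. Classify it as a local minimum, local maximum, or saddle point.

local maximum

The mixed partial ∂²C/∂p∂q is 0, so the Hessian at any point is diag(C_pp, C_qq) = diag(12(3p^2 + 18p + 26), 36(-3q^2 - 2q + 4)).
At (-3, -2): H = diag(-12, -144).
Both eigenvalues are negative, so H is negative definite: a local maximum.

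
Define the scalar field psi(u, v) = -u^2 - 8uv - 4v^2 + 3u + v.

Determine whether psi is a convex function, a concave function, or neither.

psi is quadratic, so its Hessian is the constant matrix H = [[-2, -8], [-8, -8]].
det(H) = -48, tr(H) = -10.
det(H) < 0, so H is indefinite: neither convex nor concave.

neither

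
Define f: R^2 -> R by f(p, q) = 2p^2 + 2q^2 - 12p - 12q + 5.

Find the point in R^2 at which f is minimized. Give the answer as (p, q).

f(p,q) separates as A(p) + B(q) + 5, so its minimum is min A + min B + 5.
A'(p) = 4p - 12 vanishes at p ∈ {3}; B'(q) = 4q - 12 vanishes at q ∈ {3}.
Local minima of A (where A''>0): A(3)=-18. Local minima of B: B(3)=-18.
So the global minimum of f is A(3) + B(3) + 5 = -18 − 18 + 5 = -31, attained at (3, 3).

(3, 3)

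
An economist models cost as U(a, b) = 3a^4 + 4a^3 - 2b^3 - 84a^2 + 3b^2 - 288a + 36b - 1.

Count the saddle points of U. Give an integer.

U separates as a function of a plus a function of b, so ∇U=0 decouples.
∂U/∂a = 12(a - 4)(a + 2)(a + 3) = 0 at a ∈ {-3, -2, 4}; ∂U/∂b = -6(b - 3)(b + 2) = 0 at b ∈ {-2, 3}.
The Hessian is diagonal: diag(U_aa, U_bb). Second derivatives: U_aa(-3)=84, U_aa(-2)=-72, U_aa(4)=504; U_bb(-2)=30, U_bb(3)=-30.
Saddle points occur where the two diagonal entries have opposite signs: (-3, 3), (-2, -2), (4, 3). Count: 3.

3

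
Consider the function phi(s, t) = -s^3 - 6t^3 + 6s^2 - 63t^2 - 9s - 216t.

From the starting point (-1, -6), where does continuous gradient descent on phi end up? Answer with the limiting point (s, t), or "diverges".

(1, -4)

phi is separable, so gradient descent decouples: s follows -∂phi/∂s, t follows -∂phi/∂t.
∂phi/∂s = -3(s - 3)(s - 1); at s=-1 this is -24, so s increases.
∂phi/∂t = -18(t + 3)(t + 4); at t=-6 this is -108, so t increases.
s converges to its nearest critical value 1 (a local min of the s-part); t converges to -4. The iterate converges to (1, -4).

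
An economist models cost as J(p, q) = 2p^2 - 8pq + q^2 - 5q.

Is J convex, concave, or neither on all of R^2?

J is quadratic, so its Hessian is the constant matrix H = [[4, -8], [-8, 2]].
det(H) = -56, tr(H) = 6.
det(H) < 0, so H is indefinite: neither convex nor concave.

neither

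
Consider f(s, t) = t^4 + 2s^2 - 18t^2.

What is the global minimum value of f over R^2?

-81

f(s,t) separates as P(s) + Q(t), so its minimum is min P + min Q.
P'(s) = 4s vanishes at s ∈ {0}; Q'(t) = 4t(t - 3)(t + 3) vanishes at t ∈ {-3, 0, 3}.
Local minima of P (where P''>0): P(0)=0. Local minima of Q: Q(-3)=-81, Q(3)=-81.
So the global minimum of f is P(0) + Q(-3) = 0 − 81 = -81, attained at (0, -3).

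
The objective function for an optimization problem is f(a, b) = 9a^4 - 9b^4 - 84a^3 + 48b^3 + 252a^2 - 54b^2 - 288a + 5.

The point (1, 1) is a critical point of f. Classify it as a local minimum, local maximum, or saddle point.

local minimum

The mixed partial ∂²f/∂a∂b is 0, so the Hessian at any point is diag(f_aa, f_bb) = diag(36(3a^2 - 14a + 14), 36(-3b^2 + 8b - 3)).
At (1, 1): H = diag(108, 72).
Both eigenvalues are positive, so H is positive definite: a local minimum.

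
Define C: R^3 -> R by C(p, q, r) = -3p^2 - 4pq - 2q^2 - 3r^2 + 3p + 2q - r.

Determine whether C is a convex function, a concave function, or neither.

C is quadratic, so its Hessian is the constant matrix H = [[-6, -4, 0], [-4, -4, 0], [0, 0, -6]].
Leading principal minors: -6, 8, -48.
Signs alternate −, +, − ⇒ H ≺ 0 ⇒ concave.

concave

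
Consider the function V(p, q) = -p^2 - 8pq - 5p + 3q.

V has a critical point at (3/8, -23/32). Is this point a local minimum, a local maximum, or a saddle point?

saddle point

The Hessian of V is constant: H = [[-2, -8], [-8, 0]].
det(H) = (-2)·0 − (-8)² = -64.
Since det(H) < 0, H is indefinite and the critical point is a saddle point.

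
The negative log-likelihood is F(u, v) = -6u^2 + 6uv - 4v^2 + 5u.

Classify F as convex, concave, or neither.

F is quadratic, so its Hessian is the constant matrix H = [[-12, 6], [6, -8]].
det(H) = 60, tr(H) = -20.
det(H) > 0 and tr(H) < 0, so H is negative definite everywhere: concave.

concave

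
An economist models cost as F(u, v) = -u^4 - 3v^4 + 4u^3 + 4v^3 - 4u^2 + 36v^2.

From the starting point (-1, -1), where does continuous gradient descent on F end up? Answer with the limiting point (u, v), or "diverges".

diverges

F is separable, so gradient descent decouples: u follows -∂F/∂u, v follows -∂F/∂v.
∂F/∂u = -4u(u - 2)(u - 1); at u=-1 this is 24, so u decreases.
∂F/∂v = -12v(v - 3)(v + 2); at v=-1 this is -48, so v increases.
The u-coordinate has no critical point in that direction and runs off to infinity.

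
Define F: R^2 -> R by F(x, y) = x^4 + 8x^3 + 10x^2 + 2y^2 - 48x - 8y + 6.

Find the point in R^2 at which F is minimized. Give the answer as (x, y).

(1, 2)

F(x,y) separates as P(x) + Q(y) + 6, so its minimum is min P + min Q + 6.
P'(x) = 4(x - 1)(x + 3)(x + 4) vanishes at x ∈ {-4, -3, 1}; Q'(y) = 4y - 8 vanishes at y ∈ {2}.
Local minima of P (where P''>0): P(-4)=96, P(1)=-29. Local minima of Q: Q(2)=-8.
So the global minimum of F is P(1) + Q(2) + 6 = -29 − 8 + 6 = -31, attained at (1, 2).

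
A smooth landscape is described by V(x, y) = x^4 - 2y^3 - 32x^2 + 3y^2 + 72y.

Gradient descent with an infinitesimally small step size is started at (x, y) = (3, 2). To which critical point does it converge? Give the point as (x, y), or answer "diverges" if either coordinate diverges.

V is separable, so gradient descent decouples: x follows -∂V/∂x, y follows -∂V/∂y.
∂V/∂x = 4x(x - 4)(x + 4); at x=3 this is -84, so x increases.
∂V/∂y = -6(y - 4)(y + 3); at y=2 this is 60, so y decreases.
x converges to its nearest critical value 4 (a local min of the x-part); y converges to -3. The iterate converges to (4, -3).

(4, -3)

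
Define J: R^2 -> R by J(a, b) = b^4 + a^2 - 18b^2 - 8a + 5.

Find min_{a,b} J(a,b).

J(a,b) separates as P(a) + Q(b) + 5, so its minimum is min P + min Q + 5.
P'(a) = 2a - 8 vanishes at a ∈ {4}; Q'(b) = 4b(b - 3)(b + 3) vanishes at b ∈ {-3, 0, 3}.
Local minima of P (where P''>0): P(4)=-16. Local minima of Q: Q(-3)=-81, Q(3)=-81.
So the global minimum of J is P(4) + Q(-3) + 5 = -16 − 81 + 5 = -92, attained at (4, -3).

-92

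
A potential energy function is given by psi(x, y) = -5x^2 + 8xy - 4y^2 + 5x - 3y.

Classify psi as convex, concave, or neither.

concave

psi is quadratic, so its Hessian is the constant matrix H = [[-10, 8], [8, -8]].
det(H) = 16, tr(H) = -18.
det(H) > 0 and tr(H) < 0, so H is negative definite everywhere: concave.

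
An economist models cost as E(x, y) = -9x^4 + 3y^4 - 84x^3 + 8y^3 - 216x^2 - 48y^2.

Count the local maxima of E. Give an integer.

2

E separates as a function of x plus a function of y, so ∇E=0 decouples.
∂E/∂x = -36x(x + 3)(x + 4) = 0 at x ∈ {-4, -3, 0}; ∂E/∂y = 12y(y - 2)(y + 4) = 0 at y ∈ {-4, 0, 2}.
The Hessian is diagonal: diag(E_xx, E_yy). Second derivatives: E_xx(-4)=-144, E_xx(-3)=108, E_xx(0)=-432; E_yy(-4)=288, E_yy(0)=-96, E_yy(2)=144.
Local maxima occur where both diagonal entries negative: (-4, 0), (0, 0). Count: 2.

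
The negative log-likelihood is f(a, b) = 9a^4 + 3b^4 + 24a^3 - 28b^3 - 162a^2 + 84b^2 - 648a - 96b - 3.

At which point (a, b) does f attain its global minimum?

f(a,b) separates as P(a) + Q(b) − 3, so its minimum is min P + min Q − 3.
P'(a) = 36(a - 3)(a + 2)(a + 3) vanishes at a ∈ {-3, -2, 3}; Q'(b) = 12(b - 4)(b - 2)(b - 1) vanishes at b ∈ {1, 2, 4}.
Local minima of P (where P''>0): P(-3)=567, P(3)=-2025. Local minima of Q: Q(1)=-37, Q(4)=-64.
So the global minimum of f is P(3) + Q(4) − 3 = -2025 − 64 − 3 = -2092, attained at (3, 4).

(3, 4)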